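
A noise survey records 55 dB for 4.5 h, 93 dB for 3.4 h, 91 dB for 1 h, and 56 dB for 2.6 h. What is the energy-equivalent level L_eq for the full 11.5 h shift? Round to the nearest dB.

Weight each interval's intensity by its duration and average over T = 11.5 h:
Σ tᵢ·10^(Lᵢ/10) = 4.5·10^(55/10) + 3.4·10^(93/10) + 1·10^(91/10) + 2.6·10^(56/10) = 8.045e+09.
L_eq = 10·log₁₀(8.045e+09/11.5) = 88.45 dB.

88 dB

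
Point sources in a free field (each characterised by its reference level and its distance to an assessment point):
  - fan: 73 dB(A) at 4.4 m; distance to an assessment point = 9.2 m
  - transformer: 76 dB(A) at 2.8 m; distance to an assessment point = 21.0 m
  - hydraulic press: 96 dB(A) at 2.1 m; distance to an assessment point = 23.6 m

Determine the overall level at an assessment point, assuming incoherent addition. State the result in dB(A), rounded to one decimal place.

Propagate each source to the receiver with L = L_ref − 20·log₁₀(r/r_ref), then add intensities.
fan: 73 − 20·log₁₀(9.2/4.4) = 73 − 6.41 = 66.59 dB(A).
transformer: 76 − 20·log₁₀(21.0/2.8) = 76 − 17.50 = 58.50 dB(A).
hydraulic press: 96 − 20·log₁₀(23.6/2.1) = 96 − 21.01 = 74.99 dB(A).
Σ 10^(L/10) = 3.679e+07 → L_total = 10·log₁₀(3.679e+07) = 75.66 dB(A).

75.7 dB(A)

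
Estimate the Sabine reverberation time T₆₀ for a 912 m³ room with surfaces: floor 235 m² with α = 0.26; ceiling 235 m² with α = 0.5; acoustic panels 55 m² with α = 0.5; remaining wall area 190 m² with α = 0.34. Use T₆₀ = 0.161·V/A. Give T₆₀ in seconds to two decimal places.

0.54 s

A = Σ Sᵢαᵢ = 235·0.26 + 235·0.5 + 55·0.5 + 190·0.34 = 270.70 m².
T₆₀ = 0.161·V/A = 0.161·912/270.70 = 0.542 s.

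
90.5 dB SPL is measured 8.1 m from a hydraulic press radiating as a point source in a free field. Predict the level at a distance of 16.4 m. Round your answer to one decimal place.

84.4 dB SPL

Point-source attenuation: ΔL = 20·log₁₀(r₂/r₁) = 20·log₁₀(16.4/8.1) = 6.127 dB.
L₂ = 90.5 − 20·log₁₀(16.4/8.1) = 90.5 − 6.127 = 84.37 dB SPL.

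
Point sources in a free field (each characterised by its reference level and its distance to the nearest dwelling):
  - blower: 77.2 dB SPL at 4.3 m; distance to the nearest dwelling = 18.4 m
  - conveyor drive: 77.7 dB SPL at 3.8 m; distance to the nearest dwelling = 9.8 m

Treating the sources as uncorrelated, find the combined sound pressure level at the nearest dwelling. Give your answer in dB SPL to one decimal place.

Propagate each source to the receiver with L = L_ref − 20·log₁₀(r/r_ref), then add intensities.
blower: 77.2 − 20·log₁₀(18.4/4.3) = 77.2 − 12.63 = 64.57 dB SPL.
conveyor drive: 77.7 − 20·log₁₀(9.8/3.8) = 77.7 − 8.23 = 69.47 dB SPL.
Σ 10^(L/10) = 1.172e+07 → L_total = 10·log₁₀(1.172e+07) = 70.69 dB SPL.

70.7 dB SPL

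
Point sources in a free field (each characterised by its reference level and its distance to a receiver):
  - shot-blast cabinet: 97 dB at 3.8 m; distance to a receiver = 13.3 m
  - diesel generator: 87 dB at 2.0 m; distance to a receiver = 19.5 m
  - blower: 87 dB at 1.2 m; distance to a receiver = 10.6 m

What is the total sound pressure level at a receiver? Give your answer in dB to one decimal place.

Propagate each source to the receiver with L = L_ref − 20·log₁₀(r/r_ref), then add intensities.
shot-blast cabinet: 97 − 20·log₁₀(13.3/3.8) = 97 − 10.88 = 86.12 dB.
diesel generator: 87 − 20·log₁₀(19.5/2.0) = 87 − 19.78 = 67.22 dB.
blower: 87 − 20·log₁₀(10.6/1.2) = 87 − 18.92 = 68.08 dB.
Σ 10^(L/10) = 4.208e+08 → L_total = 10·log₁₀(4.208e+08) = 86.24 dB.

86.2 dB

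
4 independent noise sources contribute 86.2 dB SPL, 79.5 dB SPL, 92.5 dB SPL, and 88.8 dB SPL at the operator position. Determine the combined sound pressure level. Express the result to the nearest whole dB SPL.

Incoherent sources combine by intensity addition: L_total = 10·log₁₀(Σ 10^(L_i/10)).
Σ 10^(L/10) = 10^(86.2/10) + 10^(79.5/10) + 10^(92.5/10) + 10^(88.8/10) = 3.043e+09.
L_total = 10·log₁₀(3.043e+09) = 94.83 dB SPL.

95 dB SPL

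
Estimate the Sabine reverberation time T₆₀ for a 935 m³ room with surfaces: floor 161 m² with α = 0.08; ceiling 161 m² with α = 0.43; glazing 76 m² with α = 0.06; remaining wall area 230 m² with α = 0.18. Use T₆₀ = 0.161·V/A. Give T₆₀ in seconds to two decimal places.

A = Σ Sᵢαᵢ = 161·0.08 + 161·0.43 + 76·0.06 + 230·0.18 = 128.07 m².
T₆₀ = 0.161 × 935 / 128.07 = 1.175 s.

1.18 s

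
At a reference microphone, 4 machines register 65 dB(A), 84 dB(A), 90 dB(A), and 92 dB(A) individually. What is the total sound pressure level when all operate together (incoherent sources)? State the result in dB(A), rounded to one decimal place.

94.5 dB(A)

Incoherent sources combine by intensity addition: L_total = 10·log₁₀(Σ 10^(L_i/10)).
Σ 10^(L/10) = 10^(65/10) + 10^(84/10) + 10^(90/10) + 10^(92/10) = 2.839e+09.
L_total = 10·log₁₀(2.839e+09) = 94.53 dB(A).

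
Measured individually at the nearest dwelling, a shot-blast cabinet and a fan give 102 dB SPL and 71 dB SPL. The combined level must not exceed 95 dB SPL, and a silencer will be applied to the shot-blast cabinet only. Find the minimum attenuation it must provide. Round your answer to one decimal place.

7.0 dB

Everything except the shot-blast cabinet sums to 10^(71/10) = 1.259e+07 in linear terms, 71.00 dB SPL.
The limit corresponds to 10^(95/10) = 3.162e+09; subtracting the fixed part leaves 3.150e+09 for the shot-blast cabinet, i.e. 94.98 dB SPL.
Required insertion loss = 102 − 94.98 = 7.02 dB.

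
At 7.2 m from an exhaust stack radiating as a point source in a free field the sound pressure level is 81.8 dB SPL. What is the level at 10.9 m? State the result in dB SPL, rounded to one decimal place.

78.2 dB SPL

Point-source attenuation: ΔL = 20·log₁₀(r₂/r₁) = 20·log₁₀(10.9/7.2) = 3.602 dB.
L₂ = 81.8 − 20·log₁₀(10.9/7.2) = 81.8 − 3.602 = 78.20 dB SPL.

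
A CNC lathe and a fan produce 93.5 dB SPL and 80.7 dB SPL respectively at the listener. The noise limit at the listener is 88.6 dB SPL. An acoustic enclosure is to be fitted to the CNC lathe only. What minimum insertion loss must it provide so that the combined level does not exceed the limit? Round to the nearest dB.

Fixed contribution from the other source: Σ 10^(L/10) = 10^(80.7/10) = 1.175e+08 (80.70 dB SPL).
The limit corresponds to 10^(88.6/10) = 7.244e+08; subtracting the fixed part leaves 6.069e+08 for the CNC lathe, i.e. 87.83 dB SPL.
So the CNC lathe must be reduced from 93.5 to 87.83 dB SPL: IL = 5.67 dB.

6 dB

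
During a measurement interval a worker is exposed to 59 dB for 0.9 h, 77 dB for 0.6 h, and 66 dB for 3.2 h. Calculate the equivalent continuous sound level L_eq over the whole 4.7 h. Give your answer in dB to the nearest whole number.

70 dB

The energy average is taken in the linear domain: L_eq = 10·log₁₀[(Σ tᵢ·10^(Lᵢ/10))/T], T = 4.7 h.
Σ tᵢ·10^(Lᵢ/10) = 0.9·10^(59/10) + 0.6·10^(77/10) + 3.2·10^(66/10) = 4.353e+07.
L_eq = 10·log₁₀(4.353e+07/4.7) = 69.67 dB.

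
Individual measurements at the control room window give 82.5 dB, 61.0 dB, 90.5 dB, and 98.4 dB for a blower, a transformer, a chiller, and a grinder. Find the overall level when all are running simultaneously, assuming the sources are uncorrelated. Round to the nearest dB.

Incoherent sources combine by intensity addition: L_total = 10·log₁₀(Σ 10^(L_i/10)).
Σ 10^(L/10) = 10^(82.5/10) + 10^(61.0/10) + 10^(90.5/10) + 10^(98.4/10) = 8.219e+09.
L_total = 10·log₁₀(8.219e+09) = 99.15 dB.

99 dB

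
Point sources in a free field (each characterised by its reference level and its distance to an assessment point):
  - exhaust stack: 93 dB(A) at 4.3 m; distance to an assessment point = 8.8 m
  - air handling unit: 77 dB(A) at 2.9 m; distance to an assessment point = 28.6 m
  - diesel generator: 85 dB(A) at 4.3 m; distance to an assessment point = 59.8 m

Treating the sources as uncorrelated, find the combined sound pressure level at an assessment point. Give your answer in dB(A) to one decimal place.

86.8 dB(A)

First find each source's level at the receiver (point-source: −20·log₁₀(r/r_ref)), then combine on an intensity basis.
exhaust stack: 93 − 20·log₁₀(8.8/4.3) = 93 − 6.22 = 86.78 dB(A).
air handling unit: 77 − 20·log₁₀(28.6/2.9) = 77 − 19.88 = 57.12 dB(A).
diesel generator: 85 − 20·log₁₀(59.8/4.3) = 85 − 22.86 = 62.14 dB(A).
Σ 10^(L/10) = 4.786e+08 → L_total = 10·log₁₀(4.786e+08) = 86.80 dB(A).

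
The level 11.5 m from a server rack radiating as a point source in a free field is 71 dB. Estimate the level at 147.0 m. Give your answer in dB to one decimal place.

For a point source, L₂ = L₁ − 20·log₁₀(r₂/r₁).
L₂ = 71 − 20·log₁₀(147.0/11.5) = 71 − 22.132 = 48.87 dB.

48.9 dB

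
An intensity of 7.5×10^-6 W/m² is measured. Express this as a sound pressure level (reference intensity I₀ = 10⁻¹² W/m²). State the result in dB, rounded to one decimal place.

L = 10·log₁₀(I/I₀) = 10·log₁₀(7.5×10^-6/10⁻¹²) = 10·log₁₀(7.5×10^6).
L = 10·(0.8751 + 6) = 68.75 dB.

68.8 dB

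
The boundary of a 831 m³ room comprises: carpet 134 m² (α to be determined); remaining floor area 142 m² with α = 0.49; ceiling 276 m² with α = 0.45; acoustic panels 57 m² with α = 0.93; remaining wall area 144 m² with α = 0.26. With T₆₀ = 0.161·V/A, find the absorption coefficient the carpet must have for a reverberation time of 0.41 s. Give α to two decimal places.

From T₆₀ = 0.161·V/A, the target T₆₀ = 0.41 s needs A = 0.161·831/0.41 = 326.32 m².
Absorption from the other surfaces = 142·0.49 + 276·0.45 + 57·0.93 + 144·0.26 = 284.23 m², so the carpet must supply 42.09 m² over 134 m².
α = 42.09/134 = 0.314.

0.31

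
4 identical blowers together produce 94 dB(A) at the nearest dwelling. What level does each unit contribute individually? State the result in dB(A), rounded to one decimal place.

88.0 dB(A)

For N identical incoherent sources L_total = L₁ + 10·log₁₀ N, so L₁ = 94 − 10·log₁₀(4) = 94 − 6.021.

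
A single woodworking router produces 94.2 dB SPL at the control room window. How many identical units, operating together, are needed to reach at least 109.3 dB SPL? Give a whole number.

Need L₁ + 10·log₁₀ N ≥ 109.3, i.e. log₁₀ N ≥ 1.51.
N ≥ 10^(15.1/10) = 32.359, so N = 33.

33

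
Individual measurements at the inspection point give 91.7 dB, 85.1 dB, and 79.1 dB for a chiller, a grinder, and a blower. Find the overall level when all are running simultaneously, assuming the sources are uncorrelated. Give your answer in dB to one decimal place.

92.8 dB

For uncorrelated sources the intensities add, so convert each level to linear form, sum, and take 10·log₁₀ of the total.
Σ 10^(L/10) = 10^(91.7/10) + 10^(85.1/10) + 10^(79.1/10) = 1.884e+09.
L_total = 10·log₁₀(1.884e+09) = 92.75 dB.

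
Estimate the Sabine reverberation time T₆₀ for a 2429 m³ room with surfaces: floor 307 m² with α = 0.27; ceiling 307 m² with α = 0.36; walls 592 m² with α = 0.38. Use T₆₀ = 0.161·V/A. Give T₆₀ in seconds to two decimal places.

0.93 s

Summing Sᵢαᵢ: 307·0.27 + 307·0.36 + 592·0.38 = 418.37 m².
T₆₀ = 0.161·V/A = 0.161·2429/418.37 = 0.935 s.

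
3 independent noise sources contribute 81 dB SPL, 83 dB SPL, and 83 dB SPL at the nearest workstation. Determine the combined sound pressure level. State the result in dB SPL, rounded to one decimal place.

87.2 dB SPL

For uncorrelated sources the intensities add, so convert each level to linear form, sum, and take 10·log₁₀ of the total.
Σ 10^(L/10) = 10^(81/10) + 10^(83/10) + 10^(83/10) = 5.249e+08.
L_total = 10·log₁₀(5.249e+08) = 87.20 dB SPL.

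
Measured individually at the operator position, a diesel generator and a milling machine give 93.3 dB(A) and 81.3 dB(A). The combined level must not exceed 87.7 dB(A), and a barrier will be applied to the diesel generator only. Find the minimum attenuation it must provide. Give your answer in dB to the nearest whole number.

The untreated sources together contribute 10^(81.3/10) = 1.349e+08, i.e. 81.30 dB(A).
To meet 87.7 dB(A) overall, the treated diesel generator may contribute at most 10^(87.7/10) − 1.349e+08 = 4.539e+08, i.e. 86.57 dB(A).
Required insertion loss = 93.3 − 86.57 = 6.73 dB.

7 dB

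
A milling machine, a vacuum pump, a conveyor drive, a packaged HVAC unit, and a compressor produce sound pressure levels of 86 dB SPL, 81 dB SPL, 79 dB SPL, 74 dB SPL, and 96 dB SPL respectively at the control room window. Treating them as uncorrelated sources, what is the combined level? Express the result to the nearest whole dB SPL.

97 dB SPL

For uncorrelated sources the intensities add, so convert each level to linear form, sum, and take 10·log₁₀ of the total.
Σ 10^(L/10) = 10^(86/10) + 10^(81/10) + 10^(79/10) + 10^(74/10) + 10^(96/10) = 4.610e+09.
L_total = 10·log₁₀(4.610e+09) = 96.64 dB SPL.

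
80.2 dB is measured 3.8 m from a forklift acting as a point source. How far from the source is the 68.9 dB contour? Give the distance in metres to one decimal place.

14.0 m

Point-source spreading drops the level by 20·log₁₀(r₂/r₁); inverting, r₂/r₁ = 10^(ΔL/20).
r₂ = 3.8·10^((80.2−68.9)/20) = 3.8·10^(11.3/20) = 13.96 m.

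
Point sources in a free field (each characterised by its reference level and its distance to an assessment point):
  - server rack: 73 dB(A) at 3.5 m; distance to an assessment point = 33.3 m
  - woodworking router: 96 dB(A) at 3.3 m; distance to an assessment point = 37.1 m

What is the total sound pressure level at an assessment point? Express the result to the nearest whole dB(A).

75 dB(A)

Propagate each source to the receiver with L = L_ref − 20·log₁₀(r/r_ref), then add intensities.
server rack: 73 − 20·log₁₀(33.3/3.5) = 73 − 19.57 = 53.43 dB(A).
woodworking router: 96 − 20·log₁₀(37.1/3.3) = 96 − 21.02 = 74.98 dB(A).
Σ 10^(L/10) = 3.172e+07 → L_total = 10·log₁₀(3.172e+07) = 75.01 dB(A).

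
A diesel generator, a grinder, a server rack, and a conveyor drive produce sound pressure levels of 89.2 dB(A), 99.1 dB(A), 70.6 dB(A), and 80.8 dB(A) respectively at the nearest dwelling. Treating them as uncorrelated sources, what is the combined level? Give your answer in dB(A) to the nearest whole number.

100 dB(A)

Incoherent sources combine by intensity addition: L_total = 10·log₁₀(Σ 10^(L_i/10)).
Σ 10^(L/10) = 10^(89.2/10) + 10^(99.1/10) + 10^(70.6/10) + 10^(80.8/10) = 9.092e+09.
L_total = 10·log₁₀(9.092e+09) = 99.59 dB(A).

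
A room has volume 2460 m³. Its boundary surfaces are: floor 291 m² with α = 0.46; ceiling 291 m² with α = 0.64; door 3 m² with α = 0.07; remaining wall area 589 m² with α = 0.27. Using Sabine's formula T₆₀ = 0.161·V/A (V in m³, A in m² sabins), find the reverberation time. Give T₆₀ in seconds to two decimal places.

0.83 s

Total absorption A = 291·0.46 + 291·0.64 + 3·0.07 + 589·0.27 = 479.34 m² sabins.
T₆₀ = 0.161 × 2460 / 479.34 = 0.826 s.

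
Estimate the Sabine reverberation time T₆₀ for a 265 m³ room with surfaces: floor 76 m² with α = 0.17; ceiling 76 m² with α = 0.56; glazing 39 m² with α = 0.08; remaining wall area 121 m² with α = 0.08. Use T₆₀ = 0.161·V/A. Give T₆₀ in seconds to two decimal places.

0.62 s

Summing Sᵢαᵢ: 76·0.17 + 76·0.56 + 39·0.08 + 121·0.08 = 68.28 m².
T₆₀ = 0.161·V/A = 0.161·265/68.28 = 0.625 s.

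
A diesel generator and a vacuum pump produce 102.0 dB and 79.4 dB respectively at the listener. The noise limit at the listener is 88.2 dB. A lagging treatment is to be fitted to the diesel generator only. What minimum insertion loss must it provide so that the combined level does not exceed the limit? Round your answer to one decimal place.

14.4 dB

Everything except the diesel generator sums to 10^(79.4/10) = 8.710e+07 in linear terms, 79.40 dB.
To meet 88.2 dB overall, the treated diesel generator may contribute at most 10^(88.2/10) − 8.710e+07 = 5.736e+08, i.e. 87.59 dB.
Required insertion loss = 102.0 − 87.59 = 14.41 dB.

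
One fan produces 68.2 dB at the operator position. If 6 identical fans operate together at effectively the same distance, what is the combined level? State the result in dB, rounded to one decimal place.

L_total = L₁ + 10·log₁₀ N for N identical incoherent sources.
L_total = 68.2 + 10·log₁₀(6) = 68.2 + 7.782 = 75.98 dB.

76.0 dB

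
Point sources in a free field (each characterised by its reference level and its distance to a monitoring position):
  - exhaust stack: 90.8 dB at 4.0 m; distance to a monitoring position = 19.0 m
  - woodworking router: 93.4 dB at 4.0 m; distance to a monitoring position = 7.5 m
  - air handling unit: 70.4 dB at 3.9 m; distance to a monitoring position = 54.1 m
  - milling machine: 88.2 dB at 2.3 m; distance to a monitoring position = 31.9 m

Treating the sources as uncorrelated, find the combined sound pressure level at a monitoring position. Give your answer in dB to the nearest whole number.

88 dB

Propagate each source to the receiver with L = L_ref − 20·log₁₀(r/r_ref), then add intensities.
exhaust stack: 90.8 − 20·log₁₀(19.0/4.0) = 90.8 − 13.53 = 77.27 dB.
woodworking router: 93.4 − 20·log₁₀(7.5/4.0) = 93.4 − 5.46 = 87.94 dB.
air handling unit: 70.4 − 20·log₁₀(54.1/3.9) = 70.4 − 22.84 = 47.56 dB.
milling machine: 88.2 − 20·log₁₀(31.9/2.3) = 88.2 − 22.84 = 65.36 dB.
Σ 10^(L/10) = 6.791e+08 → L_total = 10·log₁₀(6.791e+08) = 88.32 dB.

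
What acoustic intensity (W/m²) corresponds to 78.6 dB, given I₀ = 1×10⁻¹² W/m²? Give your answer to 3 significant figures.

I = I₀·10^(L/10) = 10⁻¹² × 10^(78.6/10) = 10^(-4.140).

7.24e-05 W/m²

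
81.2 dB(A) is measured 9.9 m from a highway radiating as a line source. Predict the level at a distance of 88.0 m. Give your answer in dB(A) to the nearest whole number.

For a line source, L₂ = L₁ − 10·log₁₀(r₂/r₁).
L₂ = 81.2 − 10·log₁₀(88.0/9.9) = 81.2 − 9.488 = 71.71 dB(A).

72 dB(A)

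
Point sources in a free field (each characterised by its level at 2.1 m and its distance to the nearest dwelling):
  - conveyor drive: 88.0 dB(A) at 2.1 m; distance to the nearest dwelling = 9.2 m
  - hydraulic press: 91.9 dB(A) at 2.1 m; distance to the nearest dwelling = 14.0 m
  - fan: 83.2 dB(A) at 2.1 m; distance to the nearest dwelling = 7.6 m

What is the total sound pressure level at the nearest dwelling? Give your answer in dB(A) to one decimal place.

79.2 dB(A)

First find each source's level at the receiver (point-source: −20·log₁₀(r/r_ref)), then combine on an intensity basis.
conveyor drive: 88.0 − 20·log₁₀(9.2/2.1) = 88.0 − 12.83 = 75.17 dB(A).
hydraulic press: 91.9 − 20·log₁₀(14.0/2.1) = 91.9 − 16.48 = 75.42 dB(A).
fan: 83.2 − 20·log₁₀(7.6/2.1) = 83.2 − 11.17 = 72.03 dB(A).
Σ 10^(L/10) = 8.368e+07 → L_total = 10·log₁₀(8.368e+07) = 79.23 dB(A).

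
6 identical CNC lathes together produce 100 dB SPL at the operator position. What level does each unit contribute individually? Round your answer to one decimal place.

Dividing the total intensity by 6 lowers the level by 10·log₁₀ 6 = 7.782 dB: L₁ = 100 − 7.782.

92.2 dB SPL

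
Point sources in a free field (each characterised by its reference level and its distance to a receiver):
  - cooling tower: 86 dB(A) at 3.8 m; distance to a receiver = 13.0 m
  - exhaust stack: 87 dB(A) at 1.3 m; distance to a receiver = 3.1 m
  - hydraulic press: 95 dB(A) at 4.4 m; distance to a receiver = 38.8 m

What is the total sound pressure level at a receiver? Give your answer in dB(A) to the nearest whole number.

82 dB(A)

First find each source's level at the receiver (point-source: −20·log₁₀(r/r_ref)), then combine on an intensity basis.
cooling tower: 86 − 20·log₁₀(13.0/3.8) = 86 − 10.68 = 75.32 dB(A).
exhaust stack: 87 − 20·log₁₀(3.1/1.3) = 87 − 7.55 = 79.45 dB(A).
hydraulic press: 95 − 20·log₁₀(38.8/4.4) = 95 − 18.91 = 76.09 dB(A).
Σ 10^(L/10) = 1.628e+08 → L_total = 10·log₁₀(1.628e+08) = 82.12 dB(A).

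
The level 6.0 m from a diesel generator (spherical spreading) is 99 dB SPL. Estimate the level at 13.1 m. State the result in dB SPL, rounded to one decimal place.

Spherical spreading from a point source gives a 20·log₁₀(r₂/r₁) drop.
L₂ = 99 − 20·log₁₀(13.1/6.0) = 99 − 6.782 = 92.22 dB SPL.

92.2 dB SPL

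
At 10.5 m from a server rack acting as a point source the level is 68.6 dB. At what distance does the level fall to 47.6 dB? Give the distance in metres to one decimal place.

The 21.0 dB drop corresponds to a distance ratio of 10^(21.0/20) for a point source.
r₂ = 10.5·10^((68.6−47.6)/20) = 10.5·10^(21.0/20) = 117.81 m.

117.8 m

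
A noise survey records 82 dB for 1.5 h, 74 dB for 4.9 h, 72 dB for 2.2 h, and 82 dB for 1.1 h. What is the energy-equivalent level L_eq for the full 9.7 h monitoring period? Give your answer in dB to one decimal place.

77.7 dB

Weight each interval's intensity by its duration and average over T = 9.7 h:
Σ tᵢ·10^(Lᵢ/10) = 1.5·10^(82/10) + 4.9·10^(74/10) + 2.2·10^(72/10) + 1.1·10^(82/10) = 5.700e+08.
L_eq = 10·log₁₀(5.700e+08/9.7) = 77.69 dB.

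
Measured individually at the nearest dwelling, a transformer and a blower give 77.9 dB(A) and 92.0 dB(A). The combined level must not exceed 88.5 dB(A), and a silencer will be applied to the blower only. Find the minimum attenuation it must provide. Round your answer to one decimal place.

3.9 dB

Fixed contribution from the other source: Σ 10^(L/10) = 10^(77.9/10) = 6.166e+07 (77.90 dB(A)).
To meet 88.5 dB(A) overall, the treated blower may contribute at most 10^(88.5/10) − 6.166e+07 = 6.463e+08, i.e. 88.10 dB(A).
So the blower must be reduced from 92.0 to 88.10 dB(A): IL = 3.90 dB.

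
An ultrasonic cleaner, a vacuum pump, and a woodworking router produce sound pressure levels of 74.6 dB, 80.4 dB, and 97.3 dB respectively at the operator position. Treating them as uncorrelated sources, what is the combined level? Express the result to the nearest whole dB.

Incoherent sources combine by intensity addition: L_total = 10·log₁₀(Σ 10^(L_i/10)).
Σ 10^(L/10) = 10^(74.6/10) + 10^(80.4/10) + 10^(97.3/10) = 5.509e+09.
L_total = 10·log₁₀(5.509e+09) = 97.41 dB.

97 dB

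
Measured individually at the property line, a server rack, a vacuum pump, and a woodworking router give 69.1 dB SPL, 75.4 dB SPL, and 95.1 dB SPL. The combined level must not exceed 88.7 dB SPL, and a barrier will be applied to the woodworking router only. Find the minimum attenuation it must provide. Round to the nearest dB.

7 dB

The untreated sources together contribute 10^(69.1/10) + 10^(75.4/10) = 4.280e+07, i.e. 76.31 dB SPL.
To meet 88.7 dB SPL overall, the treated woodworking router may contribute at most 10^(88.7/10) − 4.280e+07 = 6.985e+08, i.e. 88.44 dB SPL.
So the woodworking router must be reduced from 95.1 to 88.44 dB SPL: IL = 6.66 dB.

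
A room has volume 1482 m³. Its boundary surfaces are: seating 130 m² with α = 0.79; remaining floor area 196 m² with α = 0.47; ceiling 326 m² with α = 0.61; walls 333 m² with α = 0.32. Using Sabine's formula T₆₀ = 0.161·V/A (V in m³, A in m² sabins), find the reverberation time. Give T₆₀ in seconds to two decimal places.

Summing Sᵢαᵢ: 130·0.79 + 196·0.47 + 326·0.61 + 333·0.32 = 500.24 m².
T₆₀ = 0.161·V/A = 0.161·1482/500.24 = 0.477 s.

0.48 s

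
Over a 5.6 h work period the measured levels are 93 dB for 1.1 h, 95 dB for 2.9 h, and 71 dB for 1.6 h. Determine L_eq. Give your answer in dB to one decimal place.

L_eq = 10·log₁₀[(1/T)·Σ tᵢ·10^(Lᵢ/10)] with T = 5.6 h.
Σ tᵢ·10^(Lᵢ/10) = 1.1·10^(93/10) + 2.9·10^(95/10) + 1.6·10^(71/10) = 1.139e+10.
L_eq = 10·log₁₀(1.139e+10/5.6) = 93.08 dB.

93.1 dB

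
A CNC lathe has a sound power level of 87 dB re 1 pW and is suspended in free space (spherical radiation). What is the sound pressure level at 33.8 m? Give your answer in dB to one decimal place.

45.4 dB

The power spreads over a sphere of area 4π·r², so L_p = L_w − 10·log₁₀(4π·r²).
4π·r² = 1.436e+04 m², 10·log₁₀ of that is 41.570 dB.
L_p = 87 − 41.570 = 45.43 dB.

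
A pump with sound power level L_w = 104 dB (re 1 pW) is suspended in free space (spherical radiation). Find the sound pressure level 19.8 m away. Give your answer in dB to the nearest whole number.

Free-field spherical radiation: L_p = L_w − 10·log₁₀(4π·r²), r = 19.8 m.
4π·r² = 4927 m², 10·log₁₀ of that is 36.925 dB.
L_p = 104 − 36.925 = 67.07 dB.

67 dB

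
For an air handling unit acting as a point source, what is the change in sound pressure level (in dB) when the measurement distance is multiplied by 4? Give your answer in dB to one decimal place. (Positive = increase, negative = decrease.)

-12.0 dB

Point-source spreading: ΔL = −20·log₁₀(r₂/r₁).
ΔL = −20·log₁₀(4) = -12.04 dB.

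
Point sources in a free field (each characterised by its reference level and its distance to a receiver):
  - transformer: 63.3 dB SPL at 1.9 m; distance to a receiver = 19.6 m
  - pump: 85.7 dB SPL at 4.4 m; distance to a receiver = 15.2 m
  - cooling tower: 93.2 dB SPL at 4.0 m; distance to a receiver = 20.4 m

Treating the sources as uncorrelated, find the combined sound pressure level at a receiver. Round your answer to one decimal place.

80.5 dB SPL

First find each source's level at the receiver (point-source: −20·log₁₀(r/r_ref)), then combine on an intensity basis.
transformer: 63.3 − 20·log₁₀(19.6/1.9) = 63.3 − 20.27 = 43.03 dB SPL.
pump: 85.7 − 20·log₁₀(15.2/4.4) = 85.7 − 10.77 = 74.93 dB SPL.
cooling tower: 93.2 − 20·log₁₀(20.4/4.0) = 93.2 − 14.15 = 79.05 dB SPL.
Σ 10^(L/10) = 1.115e+08 → L_total = 10·log₁₀(1.115e+08) = 80.47 dB SPL.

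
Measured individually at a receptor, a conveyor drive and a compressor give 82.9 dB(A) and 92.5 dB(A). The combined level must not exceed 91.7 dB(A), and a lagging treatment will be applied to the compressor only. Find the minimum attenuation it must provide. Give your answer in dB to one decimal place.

Everything except the compressor sums to 10^(82.9/10) = 1.950e+08 in linear terms, 82.90 dB(A).
The limit corresponds to 10^(91.7/10) = 1.479e+09; subtracting the fixed part leaves 1.284e+09 for the compressor, i.e. 91.09 dB(A).
So the compressor must be reduced from 92.5 to 91.09 dB(A): IL = 1.41 dB.

1.4 dB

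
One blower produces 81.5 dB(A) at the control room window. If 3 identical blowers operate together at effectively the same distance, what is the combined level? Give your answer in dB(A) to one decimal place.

With 3 equal, uncorrelated contributions the intensity is 3× that of one unit, giving a rise of 10·log₁₀ 3.
L_total = 81.5 + 10·log₁₀(3) = 81.5 + 4.771 = 86.27 dB(A).

86.3 dB(A)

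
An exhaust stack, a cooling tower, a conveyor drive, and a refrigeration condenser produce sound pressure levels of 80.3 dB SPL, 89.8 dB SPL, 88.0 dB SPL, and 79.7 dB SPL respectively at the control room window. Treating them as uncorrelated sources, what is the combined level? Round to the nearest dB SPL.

For uncorrelated sources the intensities add, so convert each level to linear form, sum, and take 10·log₁₀ of the total.
Σ 10^(L/10) = 10^(80.3/10) + 10^(89.8/10) + 10^(88.0/10) + 10^(79.7/10) = 1.786e+09.
L_total = 10·log₁₀(1.786e+09) = 92.52 dB SPL.

93 dB SPL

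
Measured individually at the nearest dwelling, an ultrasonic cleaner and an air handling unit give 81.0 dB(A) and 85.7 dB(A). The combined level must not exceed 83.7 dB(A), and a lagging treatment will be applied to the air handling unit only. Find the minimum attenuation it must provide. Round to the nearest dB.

5 dB

Everything except the air handling unit sums to 10^(81.0/10) = 1.259e+08 in linear terms, 81.00 dB(A).
To meet 83.7 dB(A) overall, the treated air handling unit may contribute at most 10^(83.7/10) − 1.259e+08 = 1.085e+08, i.e. 80.36 dB(A).
So the air handling unit must be reduced from 85.7 to 80.36 dB(A): IL = 5.34 dB.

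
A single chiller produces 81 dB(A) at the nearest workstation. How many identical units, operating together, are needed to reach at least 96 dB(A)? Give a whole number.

N identical sources give L₁ + 10·log₁₀ N, so require 10·log₁₀ N ≥ 96 − 81 = 15.0 dB.
N ≥ 10^(15.0/10) = 31.623, so N = 32.

32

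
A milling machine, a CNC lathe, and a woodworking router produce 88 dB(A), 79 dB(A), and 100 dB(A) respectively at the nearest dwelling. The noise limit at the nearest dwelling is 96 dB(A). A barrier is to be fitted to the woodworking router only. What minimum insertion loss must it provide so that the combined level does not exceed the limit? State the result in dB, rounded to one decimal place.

4.9 dB

The untreated sources together contribute 10^(88/10) + 10^(79/10) = 7.104e+08, i.e. 88.51 dB(A).
The limit corresponds to 10^(96/10) = 3.981e+09; subtracting the fixed part leaves 3.271e+09 for the woodworking router, i.e. 95.15 dB(A).
So the woodworking router must be reduced from 100 to 95.15 dB(A): IL = 4.85 dB.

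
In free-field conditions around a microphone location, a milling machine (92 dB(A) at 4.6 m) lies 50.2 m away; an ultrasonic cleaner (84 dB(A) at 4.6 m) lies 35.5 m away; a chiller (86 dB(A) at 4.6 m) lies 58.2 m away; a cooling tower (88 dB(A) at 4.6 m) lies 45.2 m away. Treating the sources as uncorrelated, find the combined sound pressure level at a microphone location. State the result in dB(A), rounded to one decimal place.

Propagate each source to the receiver with L = L_ref − 20·log₁₀(r/r_ref), then add intensities.
milling machine: 92 − 20·log₁₀(50.2/4.6) = 92 − 20.76 = 71.24 dB(A).
ultrasonic cleaner: 84 − 20·log₁₀(35.5/4.6) = 84 − 17.75 = 66.25 dB(A).
chiller: 86 − 20·log₁₀(58.2/4.6) = 86 − 22.04 = 63.96 dB(A).
cooling tower: 88 − 20·log₁₀(45.2/4.6) = 88 − 19.85 = 68.15 dB(A).
Σ 10^(L/10) = 2.655e+07 → L_total = 10·log₁₀(2.655e+07) = 74.24 dB(A).

74.2 dB(A)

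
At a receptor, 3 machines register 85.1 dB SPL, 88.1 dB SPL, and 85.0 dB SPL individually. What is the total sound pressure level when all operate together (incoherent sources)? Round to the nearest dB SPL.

Incoherent sources combine by intensity addition: L_total = 10·log₁₀(Σ 10^(L_i/10)).
Σ 10^(L/10) = 10^(85.1/10) + 10^(88.1/10) + 10^(85.0/10) = 1.285e+09.
L_total = 10·log₁₀(1.285e+09) = 91.09 dB SPL.

91 dB SPL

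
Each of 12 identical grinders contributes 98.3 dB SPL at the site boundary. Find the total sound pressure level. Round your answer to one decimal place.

With 12 equal, uncorrelated contributions the intensity is 12× that of one unit, giving a rise of 10·log₁₀ 12.
L_total = 98.3 + 10·log₁₀(12) = 98.3 + 10.792 = 109.09 dB SPL.

109.1 dB SPL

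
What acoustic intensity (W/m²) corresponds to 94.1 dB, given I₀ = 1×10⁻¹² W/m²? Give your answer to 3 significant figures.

I/I₀ = 10^(94.1/10) = 2.57e+09, so I = 2.57e+09 × 10⁻¹² W/m².

0.00257 W/m²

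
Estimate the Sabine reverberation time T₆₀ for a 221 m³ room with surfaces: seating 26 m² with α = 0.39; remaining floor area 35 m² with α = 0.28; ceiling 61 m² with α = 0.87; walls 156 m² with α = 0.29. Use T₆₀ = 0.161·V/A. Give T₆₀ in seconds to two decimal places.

0.30 s

Summing Sᵢαᵢ: 26·0.39 + 35·0.28 + 61·0.87 + 156·0.29 = 118.25 m².
T₆₀ = 0.161 × 221 / 118.25 = 0.301 s.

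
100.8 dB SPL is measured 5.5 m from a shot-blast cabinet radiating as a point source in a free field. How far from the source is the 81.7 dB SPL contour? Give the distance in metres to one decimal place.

For a point source L₁ − L₂ = 20·log₁₀(r₂/r₁), so r₂ = r₁·10^((L₁−L₂)/20).
r₂ = 5.5·10^((100.8−81.7)/20) = 5.5·10^(19.1/20) = 49.59 m.

49.6 m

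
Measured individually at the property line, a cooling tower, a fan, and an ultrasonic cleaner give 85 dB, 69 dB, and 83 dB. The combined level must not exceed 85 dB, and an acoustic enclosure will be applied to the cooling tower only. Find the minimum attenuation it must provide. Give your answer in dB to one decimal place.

4.6 dB

Fixed contribution from the other sources: Σ 10^(L/10) = 10^(69/10) + 10^(83/10) = 2.075e+08 (83.17 dB).
The limit corresponds to 10^(85/10) = 3.162e+08; subtracting the fixed part leaves 1.088e+08 for the cooling tower, i.e. 80.36 dB.
So the cooling tower must be reduced from 85 to 80.36 dB: IL = 4.64 dB.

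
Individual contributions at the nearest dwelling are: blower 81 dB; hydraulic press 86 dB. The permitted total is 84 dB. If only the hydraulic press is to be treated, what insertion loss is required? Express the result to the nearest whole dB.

5 dB

Everything except the hydraulic press sums to 10^(81/10) = 1.259e+08 in linear terms, 81.00 dB.
To meet 84 dB overall, the treated hydraulic press may contribute at most 10^(84/10) − 1.259e+08 = 1.253e+08, i.e. 80.98 dB.
Required insertion loss = 86 − 80.98 = 5.02 dB.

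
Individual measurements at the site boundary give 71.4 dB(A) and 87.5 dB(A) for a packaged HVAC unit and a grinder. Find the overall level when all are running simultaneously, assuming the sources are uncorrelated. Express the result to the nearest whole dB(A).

For uncorrelated sources the intensities add, so convert each level to linear form, sum, and take 10·log₁₀ of the total.
Σ 10^(L/10) = 10^(71.4/10) + 10^(87.5/10) = 5.761e+08.
L_total = 10·log₁₀(5.761e+08) = 87.61 dB(A).

88 dB(A)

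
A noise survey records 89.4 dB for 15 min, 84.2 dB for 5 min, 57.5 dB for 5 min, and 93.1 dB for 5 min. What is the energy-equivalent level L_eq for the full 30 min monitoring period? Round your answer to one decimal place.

89.1 dB

Weight each interval's intensity by its duration and average over T = 30 min:
Σ tᵢ·10^(Lᵢ/10) = 15·10^(89.4/10) + 5·10^(84.2/10) + 5·10^(57.5/10) + 5·10^(93.1/10) = 2.459e+10.
L_eq = 10·log₁₀(2.459e+10/30) = 89.14 dB.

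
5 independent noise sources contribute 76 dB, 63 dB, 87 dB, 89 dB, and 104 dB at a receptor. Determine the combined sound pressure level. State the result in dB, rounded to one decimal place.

104.2 dB

Incoherent sources combine by intensity addition: L_total = 10·log₁₀(Σ 10^(L_i/10)).
Σ 10^(L/10) = 10^(76/10) + 10^(63/10) + 10^(87/10) + 10^(89/10) + 10^(104/10) = 2.646e+10.
L_total = 10·log₁₀(2.646e+10) = 104.23 dB.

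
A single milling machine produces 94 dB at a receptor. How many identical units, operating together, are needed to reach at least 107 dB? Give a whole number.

20

N identical sources give L₁ + 10·log₁₀ N, so require 10·log₁₀ N ≥ 107 − 94 = 13.0 dB.
N ≥ 10^(13.0/10) = 19.953, so N = 20.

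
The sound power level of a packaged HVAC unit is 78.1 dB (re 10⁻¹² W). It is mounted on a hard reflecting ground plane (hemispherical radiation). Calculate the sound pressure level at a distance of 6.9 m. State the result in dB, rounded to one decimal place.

53.3 dB

Free-field hemispherical radiation: L_p = L_w − 10·log₁₀(2π·r²), r = 6.9 m.
2π·r² = 299.1 m², 10·log₁₀ of that is 24.759 dB.
L_p = 78.1 − 24.759 = 53.34 dB.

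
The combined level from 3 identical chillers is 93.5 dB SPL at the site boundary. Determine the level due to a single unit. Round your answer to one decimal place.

For N identical incoherent sources L_total = L₁ + 10·log₁₀ N, so L₁ = 93.5 − 10·log₁₀(3) = 93.5 − 4.771.

88.7 dB SPL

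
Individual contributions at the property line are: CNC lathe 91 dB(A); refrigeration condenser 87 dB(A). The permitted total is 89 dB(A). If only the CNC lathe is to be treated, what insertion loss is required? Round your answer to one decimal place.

6.3 dB

Fixed contribution from the other source: Σ 10^(L/10) = 10^(87/10) = 5.012e+08 (87.00 dB(A)).
To meet 89 dB(A) overall, the treated CNC lathe may contribute at most 10^(89/10) − 5.012e+08 = 2.931e+08, i.e. 84.67 dB(A).
Required insertion loss = 91 − 84.67 = 6.33 dB.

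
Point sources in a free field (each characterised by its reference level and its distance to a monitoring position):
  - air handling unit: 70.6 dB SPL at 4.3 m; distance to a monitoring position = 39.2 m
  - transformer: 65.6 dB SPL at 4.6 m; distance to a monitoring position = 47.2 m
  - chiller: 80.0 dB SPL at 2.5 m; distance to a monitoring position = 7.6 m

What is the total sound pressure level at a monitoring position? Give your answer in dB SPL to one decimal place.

70.4 dB SPL

First find each source's level at the receiver (point-source: −20·log₁₀(r/r_ref)), then combine on an intensity basis.
air handling unit: 70.6 − 20·log₁₀(39.2/4.3) = 70.6 − 19.20 = 51.40 dB SPL.
transformer: 65.6 − 20·log₁₀(47.2/4.6) = 65.6 − 20.22 = 45.38 dB SPL.
chiller: 80.0 − 20·log₁₀(7.6/2.5) = 80.0 − 9.66 = 70.34 dB SPL.
Σ 10^(L/10) = 1.099e+07 → L_total = 10·log₁₀(1.099e+07) = 70.41 dB SPL.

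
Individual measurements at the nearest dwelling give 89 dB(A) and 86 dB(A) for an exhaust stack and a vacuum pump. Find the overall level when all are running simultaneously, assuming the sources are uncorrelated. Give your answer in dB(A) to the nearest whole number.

91 dB(A)

Incoherent sources combine by intensity addition: L_total = 10·log₁₀(Σ 10^(L_i/10)).
Σ 10^(L/10) = 10^(89/10) + 10^(86/10) = 1.192e+09.
L_total = 10·log₁₀(1.192e+09) = 90.76 dB(A).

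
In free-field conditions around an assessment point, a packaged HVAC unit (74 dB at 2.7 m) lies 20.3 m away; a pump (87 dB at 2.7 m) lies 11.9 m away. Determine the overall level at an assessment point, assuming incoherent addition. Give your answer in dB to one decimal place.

74.2 dB

Propagate each source to the receiver with L = L_ref − 20·log₁₀(r/r_ref), then add intensities.
packaged HVAC unit: 74 − 20·log₁₀(20.3/2.7) = 74 − 17.52 = 56.48 dB.
pump: 87 − 20·log₁₀(11.9/2.7) = 87 − 12.88 = 74.12 dB.
Σ 10^(L/10) = 2.625e+07 → L_total = 10·log₁₀(2.625e+07) = 74.19 dB.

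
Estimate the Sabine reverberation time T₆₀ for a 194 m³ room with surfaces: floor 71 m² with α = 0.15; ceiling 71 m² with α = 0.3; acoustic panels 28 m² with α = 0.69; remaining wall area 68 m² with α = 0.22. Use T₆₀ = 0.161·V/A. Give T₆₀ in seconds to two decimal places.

A = Σ Sᵢαᵢ = 71·0.15 + 71·0.3 + 28·0.69 + 68·0.22 = 66.23 m².
T₆₀ = 0.161 × 194 / 66.23 = 0.472 s.

0.47 s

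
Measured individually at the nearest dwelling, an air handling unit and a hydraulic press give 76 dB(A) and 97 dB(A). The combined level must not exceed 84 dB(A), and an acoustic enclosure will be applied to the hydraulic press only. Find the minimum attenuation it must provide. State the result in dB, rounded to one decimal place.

13.7 dB

Everything except the hydraulic press sums to 10^(76/10) = 3.981e+07 in linear terms, 76.00 dB(A).
The limit corresponds to 10^(84/10) = 2.512e+08; subtracting the fixed part leaves 2.114e+08 for the hydraulic press, i.e. 83.25 dB(A).
So the hydraulic press must be reduced from 97 to 83.25 dB(A): IL = 13.75 dB.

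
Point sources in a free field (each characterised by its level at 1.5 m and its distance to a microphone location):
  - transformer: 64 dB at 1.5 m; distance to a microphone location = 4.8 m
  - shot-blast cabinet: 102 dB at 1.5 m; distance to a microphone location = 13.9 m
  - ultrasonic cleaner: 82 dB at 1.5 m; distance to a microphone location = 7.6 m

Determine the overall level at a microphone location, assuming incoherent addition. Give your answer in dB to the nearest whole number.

83 dB

Apply inverse-square spreading to bring every level to the receiver, then sum 10^(L/10).
transformer: 64 − 20·log₁₀(4.8/1.5) = 64 − 10.10 = 53.90 dB.
shot-blast cabinet: 102 − 20·log₁₀(13.9/1.5) = 102 − 19.34 = 82.66 dB.
ultrasonic cleaner: 82 − 20·log₁₀(7.6/1.5) = 82 − 14.09 = 67.91 dB.
Σ 10^(L/10) = 1.910e+08 → L_total = 10·log₁₀(1.910e+08) = 82.81 dB.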